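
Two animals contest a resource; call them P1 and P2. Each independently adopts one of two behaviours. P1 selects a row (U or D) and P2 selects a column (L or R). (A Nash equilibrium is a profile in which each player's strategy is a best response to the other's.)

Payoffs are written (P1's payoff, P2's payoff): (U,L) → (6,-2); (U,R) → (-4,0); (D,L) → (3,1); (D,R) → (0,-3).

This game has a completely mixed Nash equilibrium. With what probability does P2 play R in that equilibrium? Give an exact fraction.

3/7

Let y be the probability that P2 plays L. In a completely mixed equilibrium, P1 must be indifferent between U and D.
P1's expected payoff from U is 6y − 4(1−y); from D it is 3y.
Setting these equal: 10y − 4 = 3y, so y = 4/7.
Therefore P2 plays R with probability 1 − 4/7 = 3/7.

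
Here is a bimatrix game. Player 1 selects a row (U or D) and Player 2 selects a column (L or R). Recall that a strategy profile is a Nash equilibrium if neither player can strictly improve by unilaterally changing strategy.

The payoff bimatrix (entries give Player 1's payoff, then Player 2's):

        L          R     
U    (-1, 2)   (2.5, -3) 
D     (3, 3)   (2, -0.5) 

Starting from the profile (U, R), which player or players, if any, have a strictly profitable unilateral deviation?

Player 1 at (U, R) earns 2.5; deviating to D yields 2 — not better.
Player 2 earns -3; deviating to L yields 2 — a strict improvement.
Only Player 2 has a strictly profitable deviation.

Player 2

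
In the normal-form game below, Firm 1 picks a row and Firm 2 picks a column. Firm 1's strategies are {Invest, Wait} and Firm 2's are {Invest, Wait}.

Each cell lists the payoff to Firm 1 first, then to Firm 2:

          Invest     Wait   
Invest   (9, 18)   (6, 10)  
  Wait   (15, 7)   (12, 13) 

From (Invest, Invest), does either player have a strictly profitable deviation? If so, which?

Firm 1

Firm 1 at (Invest, Invest) earns 9; deviating to Wait yields 15 — a strict improvement.
Firm 2 earns 18; deviating to Wait yields 10 — not better.
Only Firm 1 has a strictly profitable deviation.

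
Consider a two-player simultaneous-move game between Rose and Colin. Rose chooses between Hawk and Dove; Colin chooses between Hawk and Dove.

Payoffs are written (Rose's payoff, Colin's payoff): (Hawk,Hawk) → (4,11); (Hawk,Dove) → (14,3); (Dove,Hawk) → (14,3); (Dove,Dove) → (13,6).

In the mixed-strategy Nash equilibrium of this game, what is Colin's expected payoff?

57/11

First find p, the probability Rose plays Hawk, from Colin's indifference between Hawk and Dove: 11p + 3(1−p) = 3p + 6(1−p), giving p = 3/11.
Since Colin is indifferent in equilibrium, Colin's expected payoff equals the payoff from either column against (3/11, 8/11). Using Hawk: 11(3/11) + 3(8/11) = 57/11.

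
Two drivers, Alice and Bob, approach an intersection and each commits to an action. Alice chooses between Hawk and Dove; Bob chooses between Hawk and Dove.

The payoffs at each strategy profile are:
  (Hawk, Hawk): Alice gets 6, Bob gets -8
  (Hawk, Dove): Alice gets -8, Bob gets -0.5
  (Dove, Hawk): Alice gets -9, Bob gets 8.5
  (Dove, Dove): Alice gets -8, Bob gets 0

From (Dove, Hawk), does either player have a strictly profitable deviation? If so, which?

Alice

Alice at (Dove, Hawk) earns -9; deviating to Hawk yields 6 — a strict improvement.
Bob earns 8.5; deviating to Dove yields 0 — not better.
Only Alice has a strictly profitable deviation.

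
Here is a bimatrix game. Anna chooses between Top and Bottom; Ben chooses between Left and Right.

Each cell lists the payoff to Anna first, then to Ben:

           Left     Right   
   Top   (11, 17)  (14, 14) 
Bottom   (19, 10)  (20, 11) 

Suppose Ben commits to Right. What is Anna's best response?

Bottom

Against Right, Anna earns 14 from Top and 20 from Bottom.
So Bottom is the best response.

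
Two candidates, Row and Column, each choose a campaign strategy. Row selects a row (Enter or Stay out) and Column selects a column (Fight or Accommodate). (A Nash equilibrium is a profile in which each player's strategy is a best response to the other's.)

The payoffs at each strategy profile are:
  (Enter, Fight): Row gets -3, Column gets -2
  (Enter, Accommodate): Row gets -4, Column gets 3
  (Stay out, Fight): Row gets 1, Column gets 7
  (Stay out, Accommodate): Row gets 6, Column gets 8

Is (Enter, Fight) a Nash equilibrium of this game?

No

At (Enter, Fight), Row earns -3; switching to Stay out would give 1, so Row would deviate.
Column earns -2; switching to Accommodate would give 3, so Column would deviate.
Since at least one player can profitably deviate, this is not a Nash equilibrium.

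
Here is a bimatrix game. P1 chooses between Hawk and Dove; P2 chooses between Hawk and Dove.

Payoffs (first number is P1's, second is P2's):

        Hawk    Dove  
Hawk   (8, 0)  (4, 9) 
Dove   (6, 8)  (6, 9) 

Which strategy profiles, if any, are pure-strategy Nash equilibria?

(Hawk, Hawk): P2 prefers Dove (9 > 0) — not an equilibrium.
(Hawk, Dove): P1 prefers Dove (6 > 4) — not an equilibrium.
(Dove, Hawk): P1 prefers Hawk (8 > 6); P2 prefers Dove (9 > 8) — not an equilibrium.
(Dove, Dove): P1 gets 6 ≥ 4 from Hawk, and P2 gets 9 ≥ 8 from Hawk — Nash equilibrium.

(Dove, Dove)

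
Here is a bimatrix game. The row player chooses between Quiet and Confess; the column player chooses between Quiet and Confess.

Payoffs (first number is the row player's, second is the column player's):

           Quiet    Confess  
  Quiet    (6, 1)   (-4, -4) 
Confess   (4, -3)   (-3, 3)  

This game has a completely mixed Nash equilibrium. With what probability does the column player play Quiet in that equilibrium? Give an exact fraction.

1/3

Let c be the probability that the column player plays Quiet. In a completely mixed equilibrium, the row player must be indifferent between Quiet and Confess.
The row player's expected payoff from Quiet is 6c − 4(1−c); from Confess it is 4c − 3(1−c).
Setting these equal: 10c − 4 = 7c − 3, so c = 1/3.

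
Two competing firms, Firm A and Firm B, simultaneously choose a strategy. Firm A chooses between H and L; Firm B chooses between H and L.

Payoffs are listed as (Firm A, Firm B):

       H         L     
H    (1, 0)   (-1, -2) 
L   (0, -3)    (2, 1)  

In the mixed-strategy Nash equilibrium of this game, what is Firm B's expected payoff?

First find p, the probability Firm A plays H, from Firm B's indifference between H and L: −3(1−p) = −2p + (1−p), giving p = 2/3.
Since Firm B is indifferent in equilibrium, Firm B's expected payoff equals the payoff from either column against (2/3, 1/3). Using H: −3(1/3) = -1.

-1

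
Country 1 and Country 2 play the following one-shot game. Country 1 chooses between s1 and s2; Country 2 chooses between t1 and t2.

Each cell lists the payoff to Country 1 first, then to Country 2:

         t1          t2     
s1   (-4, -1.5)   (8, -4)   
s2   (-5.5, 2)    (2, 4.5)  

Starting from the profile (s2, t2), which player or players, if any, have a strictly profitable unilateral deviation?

Country 1 at (s2, t2) earns 2; deviating to s1 yields 8 — a strict improvement.
Country 2 earns 4.5; deviating to t1 yields 2 — not better.
Only Country 1 has a strictly profitable deviation.

Country 1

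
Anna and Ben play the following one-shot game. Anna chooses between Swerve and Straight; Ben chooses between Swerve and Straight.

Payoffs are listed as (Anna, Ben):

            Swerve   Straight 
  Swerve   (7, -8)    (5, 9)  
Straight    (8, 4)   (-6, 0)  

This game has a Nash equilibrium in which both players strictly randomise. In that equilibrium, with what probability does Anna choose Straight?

Let p be the probability that Anna plays Swerve. In a completely mixed equilibrium, Ben must be indifferent between Swerve and Straight.
Ben's expected payoff from Swerve is −8p + 4(1−p); from Straight it is 9p.
Setting these equal: −12p + 4 = 9p, so p = 4/21.
Therefore Anna plays Straight with probability 1 − 4/21 = 17/21.

17/21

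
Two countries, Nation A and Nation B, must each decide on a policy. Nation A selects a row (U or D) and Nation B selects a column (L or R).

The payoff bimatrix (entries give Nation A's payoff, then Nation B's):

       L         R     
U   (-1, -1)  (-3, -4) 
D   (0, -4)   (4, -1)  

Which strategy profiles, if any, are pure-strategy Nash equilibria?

(U, L): Nation A prefers D (0 > -1) — not an equilibrium.
(U, R): Nation A prefers D (4 > -3); Nation B prefers L (-1 > -4) — not an equilibrium.
(D, L): Nation B prefers R (-1 > -4) — not an equilibrium.
(D, R): Nation A gets 4 ≥ -3 from U, and Nation B gets -1 ≥ -4 from L — Nash equilibrium.

(D, R)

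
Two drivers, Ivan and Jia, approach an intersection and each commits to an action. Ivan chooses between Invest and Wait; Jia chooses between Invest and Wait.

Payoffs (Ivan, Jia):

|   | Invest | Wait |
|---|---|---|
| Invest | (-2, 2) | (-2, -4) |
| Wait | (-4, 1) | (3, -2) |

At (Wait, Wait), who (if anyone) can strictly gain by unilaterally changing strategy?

Ivan at (Wait, Wait) earns 3; deviating to Invest yields -2 — not better.
Jia earns -2; deviating to Invest yields 1 — a strict improvement.
Only Jia has a strictly profitable deviation.

Jia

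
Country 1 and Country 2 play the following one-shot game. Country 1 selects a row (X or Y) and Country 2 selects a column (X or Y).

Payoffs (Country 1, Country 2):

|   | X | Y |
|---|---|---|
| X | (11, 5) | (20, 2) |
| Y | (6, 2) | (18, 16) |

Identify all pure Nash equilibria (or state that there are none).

(X, X): Country 1 gets 11 ≥ 6 from Y, and Country 2 gets 5 ≥ 2 from Y — Nash equilibrium.
(X, Y): Country 2 prefers X (5 > 2) — not an equilibrium.
(Y, X): Country 1 prefers X (11 > 6); Country 2 prefers Y (16 > 2) — not an equilibrium.
(Y, Y): Country 1 prefers X (20 > 18) — not an equilibrium.

(X, X)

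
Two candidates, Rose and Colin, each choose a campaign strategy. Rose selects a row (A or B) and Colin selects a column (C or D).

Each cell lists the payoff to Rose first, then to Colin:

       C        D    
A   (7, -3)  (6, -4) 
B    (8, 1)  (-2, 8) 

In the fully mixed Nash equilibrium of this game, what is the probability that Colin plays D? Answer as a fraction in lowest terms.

Let c be the probability that Colin plays C. In a completely mixed equilibrium, Rose must be indifferent between A and B.
Rose's expected payoff from A is 7c + 6(1−c); from B it is 8c − 2(1−c).
Setting these equal: c + 6 = 10c − 2, so c = 8/9.
Therefore Colin plays D with probability 1 − 8/9 = 1/9.

1/9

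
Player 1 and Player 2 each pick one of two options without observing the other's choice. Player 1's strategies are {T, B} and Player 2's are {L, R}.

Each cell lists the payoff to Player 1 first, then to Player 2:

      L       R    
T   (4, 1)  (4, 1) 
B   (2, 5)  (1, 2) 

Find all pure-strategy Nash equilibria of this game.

(T, L) and (T, R)

(T, L): Player 1 gets 4 ≥ 2 from B, and Player 2 gets 1 ≥ 1 from R — Nash equilibrium.
(T, R): Player 1 gets 4 ≥ 1 from B, and Player 2 gets 1 ≥ 1 from L — Nash equilibrium.
(B, L): Player 1 prefers T (4 > 2) — not an equilibrium.
(B, R): Player 1 prefers T (4 > 1); Player 2 prefers L (5 > 2) — not an equilibrium.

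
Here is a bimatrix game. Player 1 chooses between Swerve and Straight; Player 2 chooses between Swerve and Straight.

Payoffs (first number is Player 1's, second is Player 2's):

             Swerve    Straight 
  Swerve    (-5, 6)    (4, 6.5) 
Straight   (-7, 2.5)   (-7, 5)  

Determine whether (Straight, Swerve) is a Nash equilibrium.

At (Straight, Swerve), Player 1 earns -7; switching to Swerve would give -5, so Player 1 would deviate.
Player 2 earns 2.5; switching to Straight would give 5, so Player 2 would deviate.
Since at least one player can profitably deviate, this is not a Nash equilibrium.

No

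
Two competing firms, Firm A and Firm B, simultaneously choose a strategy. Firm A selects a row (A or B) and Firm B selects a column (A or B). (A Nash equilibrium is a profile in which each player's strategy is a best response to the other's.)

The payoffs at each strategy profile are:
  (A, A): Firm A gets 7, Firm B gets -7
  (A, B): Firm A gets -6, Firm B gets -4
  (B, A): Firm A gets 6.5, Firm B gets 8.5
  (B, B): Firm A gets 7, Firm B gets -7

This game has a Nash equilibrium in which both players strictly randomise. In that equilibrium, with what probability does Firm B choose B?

Let c be the probability that Firm B plays A. In a completely mixed equilibrium, Firm A must be indifferent between A and B.
Firm A's expected payoff from A is 7c − 6(1−c); from B it is 6.5c + 7(1−c).
Setting these equal: 13c − 6 = −0.5c + 7, so c = 26/27.
Therefore Firm B plays B with probability 1 − 26/27 = 1/27.

1/27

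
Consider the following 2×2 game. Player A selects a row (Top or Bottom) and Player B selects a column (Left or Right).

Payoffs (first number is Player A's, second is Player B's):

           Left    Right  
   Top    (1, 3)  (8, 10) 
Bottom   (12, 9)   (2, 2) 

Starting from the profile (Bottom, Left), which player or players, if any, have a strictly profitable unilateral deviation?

Player A at (Bottom, Left) earns 12; deviating to Top yields 1 — not better.
Player B earns 9; deviating to Right yields 2 — not better.
Neither player can strictly improve; the profile is a Nash equilibrium.

Neither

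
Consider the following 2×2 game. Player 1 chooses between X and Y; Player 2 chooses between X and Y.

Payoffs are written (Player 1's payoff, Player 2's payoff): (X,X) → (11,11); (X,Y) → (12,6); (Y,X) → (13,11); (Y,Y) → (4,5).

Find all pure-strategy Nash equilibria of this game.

(Y, X)

(X, X): Player 1 prefers Y (13 > 11) — not an equilibrium.
(X, Y): Player 2 prefers X (11 > 6) — not an equilibrium.
(Y, X): Player 1 gets 13 ≥ 11 from X, and Player 2 gets 11 ≥ 5 from Y — Nash equilibrium.
(Y, Y): Player 1 prefers X (12 > 4); Player 2 prefers X (11 > 5) — not an equilibrium.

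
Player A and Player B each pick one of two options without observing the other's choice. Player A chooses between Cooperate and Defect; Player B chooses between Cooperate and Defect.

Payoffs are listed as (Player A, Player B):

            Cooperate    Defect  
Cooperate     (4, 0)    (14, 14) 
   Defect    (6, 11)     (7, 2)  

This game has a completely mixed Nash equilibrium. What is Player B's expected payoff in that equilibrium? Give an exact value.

154/23

First find p, the probability Player A plays Cooperate, from Player B's indifference between Cooperate and Defect: 11(1−p) = 14p + 2(1−p), giving p = 9/23.
Since Player B is indifferent in equilibrium, Player B's expected payoff equals the payoff from either column against (9/23, 14/23). Using Cooperate: 11(14/23) = 154/23.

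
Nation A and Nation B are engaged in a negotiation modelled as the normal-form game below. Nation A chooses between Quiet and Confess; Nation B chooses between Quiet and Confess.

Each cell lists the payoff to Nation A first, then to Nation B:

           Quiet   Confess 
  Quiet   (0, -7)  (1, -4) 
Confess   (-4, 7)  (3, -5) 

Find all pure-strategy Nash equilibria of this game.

(Quiet, Quiet): Nation B prefers Confess (-4 > -7) — not an equilibrium.
(Quiet, Confess): Nation A prefers Confess (3 > 1) — not an equilibrium.
(Confess, Quiet): Nation A prefers Quiet (0 > -4) — not an equilibrium.
(Confess, Confess): Nation B prefers Quiet (7 > -5) — not an equilibrium.

none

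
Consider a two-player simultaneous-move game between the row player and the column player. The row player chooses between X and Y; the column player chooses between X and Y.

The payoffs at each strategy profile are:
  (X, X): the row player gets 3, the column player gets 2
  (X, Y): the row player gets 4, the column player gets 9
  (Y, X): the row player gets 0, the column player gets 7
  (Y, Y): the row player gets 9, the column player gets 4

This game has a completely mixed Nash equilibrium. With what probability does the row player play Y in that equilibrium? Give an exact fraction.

7/10

Let x be the probability that the row player plays X. In a completely mixed equilibrium, the column player must be indifferent between X and Y.
The column player's expected payoff from X is 2x + 7(1−x); from Y it is 9x + 4(1−x).
Setting these equal: −5x + 7 = 5x + 4, so x = 3/10.
Therefore the row player plays Y with probability 1 − 3/10 = 7/10.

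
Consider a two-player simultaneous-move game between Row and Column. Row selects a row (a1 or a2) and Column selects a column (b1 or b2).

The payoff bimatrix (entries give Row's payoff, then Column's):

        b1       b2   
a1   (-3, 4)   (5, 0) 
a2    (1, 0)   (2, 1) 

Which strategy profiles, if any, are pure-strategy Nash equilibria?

none

(a1, b1): Row prefers a2 (1 > -3) — not an equilibrium.
(a1, b2): Column prefers b1 (4 > 0) — not an equilibrium.
(a2, b1): Column prefers b2 (1 > 0) — not an equilibrium.
(a2, b2): Row prefers a1 (5 > 2) — not an equilibrium.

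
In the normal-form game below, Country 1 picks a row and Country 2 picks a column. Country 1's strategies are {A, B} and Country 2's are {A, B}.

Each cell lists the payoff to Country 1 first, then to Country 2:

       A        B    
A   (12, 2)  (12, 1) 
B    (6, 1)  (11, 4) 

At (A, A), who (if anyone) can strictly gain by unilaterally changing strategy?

Neither

Country 1 at (A, A) earns 12; deviating to B yields 6 — not better.
Country 2 earns 2; deviating to B yields 1 — not better.
Neither player can strictly improve; the profile is a Nash equilibrium.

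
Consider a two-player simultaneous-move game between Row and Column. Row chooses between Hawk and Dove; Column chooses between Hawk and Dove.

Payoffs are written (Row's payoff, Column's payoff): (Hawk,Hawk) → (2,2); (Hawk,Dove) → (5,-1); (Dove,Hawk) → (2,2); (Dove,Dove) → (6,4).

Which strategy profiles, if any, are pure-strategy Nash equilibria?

(Hawk, Hawk): Row gets 2 ≥ 2 from Dove, and Column gets 2 ≥ -1 from Dove — Nash equilibrium.
(Hawk, Dove): Row prefers Dove (6 > 5); Column prefers Hawk (2 > -1) — not an equilibrium.
(Dove, Hawk): Column prefers Dove (4 > 2) — not an equilibrium.
(Dove, Dove): Row gets 6 ≥ 5 from Hawk, and Column gets 4 ≥ 2 from Hawk — Nash equilibrium.

(Hawk, Hawk) and (Dove, Dove)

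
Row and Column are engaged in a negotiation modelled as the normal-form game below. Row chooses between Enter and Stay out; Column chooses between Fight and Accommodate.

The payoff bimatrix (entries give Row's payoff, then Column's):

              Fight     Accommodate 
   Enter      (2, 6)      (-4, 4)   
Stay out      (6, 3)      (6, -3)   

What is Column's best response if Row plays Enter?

Fight

Against Enter, Column earns 6 from Fight and 4 from Accommodate.
So Fight is the best response.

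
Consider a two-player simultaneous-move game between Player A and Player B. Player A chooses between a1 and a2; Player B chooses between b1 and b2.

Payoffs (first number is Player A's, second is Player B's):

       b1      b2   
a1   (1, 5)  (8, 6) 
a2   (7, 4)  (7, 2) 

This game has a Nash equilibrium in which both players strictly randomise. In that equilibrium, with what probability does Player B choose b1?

1/7

Let q be the probability that Player B plays b1. In a completely mixed equilibrium, Player A must be indifferent between a1 and a2.
Player A's expected payoff from a1 is q + 8(1−q); from a2 it is 7q + 7(1−q).
Setting these equal: −7q + 8 = 7, so q = 1/7.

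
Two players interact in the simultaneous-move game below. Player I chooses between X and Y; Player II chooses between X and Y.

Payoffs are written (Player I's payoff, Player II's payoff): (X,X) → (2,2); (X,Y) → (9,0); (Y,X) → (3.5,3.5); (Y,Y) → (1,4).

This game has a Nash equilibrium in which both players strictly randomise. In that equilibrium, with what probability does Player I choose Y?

4/5

Let r be the probability that Player I plays X. In a completely mixed equilibrium, Player II must be indifferent between X and Y.
Player II's expected payoff from X is 2r + 3.5(1−r); from Y it is 4(1−r).
Setting these equal: −1.5r + 3.5 = −4r + 4, so r = 1/5.
Therefore Player I plays Y with probability 1 − 1/5 = 4/5.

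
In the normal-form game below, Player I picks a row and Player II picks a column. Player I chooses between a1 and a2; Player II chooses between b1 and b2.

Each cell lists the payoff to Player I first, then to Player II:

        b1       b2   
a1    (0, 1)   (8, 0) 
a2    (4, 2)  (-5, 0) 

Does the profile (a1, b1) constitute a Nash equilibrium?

No

At (a1, b1), Player I earns 0; switching to a2 would give 4, so Player I would deviate.
Player II earns 1; switching to b2 would give 0, so Player II has no profitable deviation.
Since at least one player can profitably deviate, this is not a Nash equilibrium.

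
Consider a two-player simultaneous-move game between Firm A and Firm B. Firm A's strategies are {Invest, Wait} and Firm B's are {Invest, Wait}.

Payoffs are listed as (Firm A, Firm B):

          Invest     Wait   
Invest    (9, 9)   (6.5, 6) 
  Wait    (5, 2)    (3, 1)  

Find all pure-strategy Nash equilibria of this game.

(Invest, Invest): Firm A gets 9 ≥ 5 from Wait, and Firm B gets 9 ≥ 6 from Wait — Nash equilibrium.
(Invest, Wait): Firm B prefers Invest (9 > 6) — not an equilibrium.
(Wait, Invest): Firm A prefers Invest (9 > 5) — not an equilibrium.
(Wait, Wait): Firm A prefers Invest (6.5 > 3); Firm B prefers Invest (2 > 1) — not an equilibrium.

(Invest, Invest)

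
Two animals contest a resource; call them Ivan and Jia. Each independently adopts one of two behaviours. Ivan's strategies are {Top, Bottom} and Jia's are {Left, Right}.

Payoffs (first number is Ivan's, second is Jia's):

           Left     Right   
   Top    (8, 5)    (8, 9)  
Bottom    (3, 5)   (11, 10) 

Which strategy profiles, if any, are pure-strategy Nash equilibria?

(Top, Left): Jia prefers Right (9 > 5) — not an equilibrium.
(Top, Right): Ivan prefers Bottom (11 > 8) — not an equilibrium.
(Bottom, Left): Ivan prefers Top (8 > 3); Jia prefers Right (10 > 5) — not an equilibrium.
(Bottom, Right): Ivan gets 11 ≥ 8 from Top, and Jia gets 10 ≥ 5 from Left — Nash equilibrium.

(Bottom, Right)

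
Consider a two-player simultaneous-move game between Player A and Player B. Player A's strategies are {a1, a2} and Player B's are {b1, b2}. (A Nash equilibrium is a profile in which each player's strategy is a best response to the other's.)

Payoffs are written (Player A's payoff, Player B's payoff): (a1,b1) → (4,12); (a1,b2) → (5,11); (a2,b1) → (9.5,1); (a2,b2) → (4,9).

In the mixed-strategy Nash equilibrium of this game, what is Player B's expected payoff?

97/9

First find p, the probability Player A plays a1, from Player B's indifference between b1 and b2: 12p + (1−p) = 11p + 9(1−p), giving p = 8/9.
Since Player B is indifferent in equilibrium, Player B's expected payoff equals the payoff from either column against (8/9, 1/9). Using b1: 12(8/9) + (1/9) = 97/9.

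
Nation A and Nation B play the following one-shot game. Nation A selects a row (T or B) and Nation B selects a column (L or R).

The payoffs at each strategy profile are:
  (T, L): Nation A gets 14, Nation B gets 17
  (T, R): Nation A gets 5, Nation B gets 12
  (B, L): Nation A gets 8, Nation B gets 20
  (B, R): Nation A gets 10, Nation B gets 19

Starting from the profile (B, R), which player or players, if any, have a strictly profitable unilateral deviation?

Nation B

Nation A at (B, R) earns 10; deviating to T yields 5 — not better.
Nation B earns 19; deviating to L yields 20 — a strict improvement.
Only Nation B has a strictly profitable deviation.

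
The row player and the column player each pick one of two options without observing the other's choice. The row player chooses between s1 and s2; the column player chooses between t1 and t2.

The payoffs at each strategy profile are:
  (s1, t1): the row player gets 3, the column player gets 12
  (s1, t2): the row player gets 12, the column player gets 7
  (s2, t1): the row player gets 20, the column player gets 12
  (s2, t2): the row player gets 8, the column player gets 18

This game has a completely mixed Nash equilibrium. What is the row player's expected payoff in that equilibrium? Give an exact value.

72/7

First find y, the probability the column player plays t1, from the row player's indifference between s1 and s2: 3y + 12(1−y) = 20y + 8(1−y), giving y = 4/21.
Since the row player is indifferent in equilibrium, the row player's expected payoff equals the payoff from either row against (4/21, 17/21). Using s1: 3(4/21) + 12(17/21) = 72/7.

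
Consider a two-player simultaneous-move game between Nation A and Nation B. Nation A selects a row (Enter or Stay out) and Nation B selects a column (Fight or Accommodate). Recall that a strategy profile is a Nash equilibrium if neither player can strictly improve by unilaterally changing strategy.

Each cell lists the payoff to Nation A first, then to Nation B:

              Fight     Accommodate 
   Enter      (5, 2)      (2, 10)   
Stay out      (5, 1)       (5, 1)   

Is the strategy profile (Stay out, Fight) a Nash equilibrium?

Yes

At (Stay out, Fight), Nation A earns 5; switching to Enter would give 5, so Nation A has no profitable deviation.
Nation B earns 1; switching to Accommodate would give 1, so Nation B has no profitable deviation.
Neither player can gain by a unilateral deviation, so this profile is a Nash equilibrium.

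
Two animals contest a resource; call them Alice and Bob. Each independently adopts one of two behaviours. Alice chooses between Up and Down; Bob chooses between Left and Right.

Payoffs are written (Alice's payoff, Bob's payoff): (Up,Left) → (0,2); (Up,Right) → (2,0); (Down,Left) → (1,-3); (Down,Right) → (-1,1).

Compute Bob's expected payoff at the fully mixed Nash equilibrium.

1/3

First find p, the probability Alice plays Up, from Bob's indifference between Left and Right: 2p − 3(1−p) = (1−p), giving p = 2/3.
Since Bob is indifferent in equilibrium, Bob's expected payoff equals the payoff from either column against (2/3, 1/3). Using Left: 2(2/3) − 3(1/3) = 1/3.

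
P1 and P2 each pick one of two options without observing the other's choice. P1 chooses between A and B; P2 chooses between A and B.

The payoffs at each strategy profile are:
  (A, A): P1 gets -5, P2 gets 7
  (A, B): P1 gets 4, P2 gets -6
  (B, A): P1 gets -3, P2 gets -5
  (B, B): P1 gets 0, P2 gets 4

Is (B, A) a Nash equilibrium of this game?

No

At (B, A), P1 earns -3; switching to A would give -5, so P1 has no profitable deviation.
P2 earns -5; switching to B would give 4, so P2 would deviate.
Since at least one player can profitably deviate, this is not a Nash equilibrium.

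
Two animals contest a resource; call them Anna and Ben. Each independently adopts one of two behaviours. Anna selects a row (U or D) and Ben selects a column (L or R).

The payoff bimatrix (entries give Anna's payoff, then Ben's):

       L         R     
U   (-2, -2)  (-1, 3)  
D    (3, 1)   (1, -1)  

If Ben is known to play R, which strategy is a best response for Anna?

Against R, Anna earns -1 from U and 1 from D.
So D is the best response.

D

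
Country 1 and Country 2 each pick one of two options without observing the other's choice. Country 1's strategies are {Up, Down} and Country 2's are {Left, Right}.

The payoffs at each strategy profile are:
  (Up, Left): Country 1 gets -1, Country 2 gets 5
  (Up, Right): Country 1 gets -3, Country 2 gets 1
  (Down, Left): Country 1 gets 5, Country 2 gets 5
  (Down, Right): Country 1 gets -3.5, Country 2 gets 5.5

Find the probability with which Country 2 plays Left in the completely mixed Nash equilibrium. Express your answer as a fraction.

1/13

Let c be the probability that Country 2 plays Left. In a completely mixed equilibrium, Country 1 must be indifferent between Up and Down.
Country 1's expected payoff from Up is −c − 3(1−c); from Down it is 5c − 3.5(1−c).
Setting these equal: 2c − 3 = 8.5c − 3.5, so c = 1/13.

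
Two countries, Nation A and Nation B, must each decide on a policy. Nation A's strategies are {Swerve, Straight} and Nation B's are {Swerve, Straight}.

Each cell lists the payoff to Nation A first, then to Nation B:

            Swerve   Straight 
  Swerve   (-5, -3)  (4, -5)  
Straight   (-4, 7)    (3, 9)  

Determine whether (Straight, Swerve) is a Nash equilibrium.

At (Straight, Swerve), Nation A earns -4; switching to Swerve would give -5, so Nation A has no profitable deviation.
Nation B earns 7; switching to Straight would give 9, so Nation B would deviate.
Since at least one player can profitably deviate, this is not a Nash equilibrium.

No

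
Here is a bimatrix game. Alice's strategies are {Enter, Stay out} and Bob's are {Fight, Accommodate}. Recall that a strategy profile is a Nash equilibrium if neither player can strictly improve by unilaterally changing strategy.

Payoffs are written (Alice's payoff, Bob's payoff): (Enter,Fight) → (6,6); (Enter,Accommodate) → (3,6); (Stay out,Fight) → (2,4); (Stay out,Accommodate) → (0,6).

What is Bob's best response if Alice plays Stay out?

Against Stay out, Bob earns 4 from Fight and 6 from Accommodate.
So Accommodate is the best response.

Accommodate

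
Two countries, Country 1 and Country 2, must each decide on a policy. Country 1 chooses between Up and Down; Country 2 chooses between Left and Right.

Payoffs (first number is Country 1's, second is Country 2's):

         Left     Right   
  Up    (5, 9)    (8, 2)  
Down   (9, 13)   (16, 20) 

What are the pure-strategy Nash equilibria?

(Up, Left): Country 1 prefers Down (9 > 5) — not an equilibrium.
(Up, Right): Country 1 prefers Down (16 > 8); Country 2 prefers Left (9 > 2) — not an equilibrium.
(Down, Left): Country 2 prefers Right (20 > 13) — not an equilibrium.
(Down, Right): Country 1 gets 16 ≥ 8 from Up, and Country 2 gets 20 ≥ 13 from Left — Nash equilibrium.

(Down, Right)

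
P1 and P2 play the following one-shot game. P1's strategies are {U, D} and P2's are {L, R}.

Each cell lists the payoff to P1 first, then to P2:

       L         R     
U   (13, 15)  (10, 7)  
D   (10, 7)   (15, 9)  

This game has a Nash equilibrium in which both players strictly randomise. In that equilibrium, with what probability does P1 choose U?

Let r be the probability that P1 plays U. In a completely mixed equilibrium, P2 must be indifferent between L and R.
P2's expected payoff from L is 15r + 7(1−r); from R it is 7r + 9(1−r).
Setting these equal: 8r + 7 = −2r + 9, so r = 1/5.

1/5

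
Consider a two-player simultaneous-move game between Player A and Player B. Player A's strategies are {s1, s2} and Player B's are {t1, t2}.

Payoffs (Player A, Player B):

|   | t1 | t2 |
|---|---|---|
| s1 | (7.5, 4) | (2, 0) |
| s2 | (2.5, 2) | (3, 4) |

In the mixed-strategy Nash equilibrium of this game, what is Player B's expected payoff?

First find x, the probability Player A plays s1, from Player B's indifference between t1 and t2: 4x + 2(1−x) = 4(1−x), giving x = 1/3.
Since Player B is indifferent in equilibrium, Player B's expected payoff equals the payoff from either column against (1/3, 2/3). Using t1: 4(1/3) + 2(2/3) = 8/3.

8/3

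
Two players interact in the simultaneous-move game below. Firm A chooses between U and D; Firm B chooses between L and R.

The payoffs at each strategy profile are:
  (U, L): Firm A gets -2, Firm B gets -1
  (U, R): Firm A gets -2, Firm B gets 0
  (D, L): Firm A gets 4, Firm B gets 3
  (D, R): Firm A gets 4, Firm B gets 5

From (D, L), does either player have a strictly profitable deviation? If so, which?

Firm A at (D, L) earns 4; deviating to U yields -2 — not better.
Firm B earns 3; deviating to R yields 5 — a strict improvement.
Only Firm B has a strictly profitable deviation.

Firm B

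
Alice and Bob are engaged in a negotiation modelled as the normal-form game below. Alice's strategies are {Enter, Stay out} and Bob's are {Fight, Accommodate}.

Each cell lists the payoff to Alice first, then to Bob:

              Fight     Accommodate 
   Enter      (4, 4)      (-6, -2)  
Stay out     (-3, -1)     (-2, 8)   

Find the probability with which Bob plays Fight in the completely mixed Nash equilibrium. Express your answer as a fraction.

Let y be the probability that Bob plays Fight. In a completely mixed equilibrium, Alice must be indifferent between Enter and Stay out.
Alice's expected payoff from Enter is 4y − 6(1−y); from Stay out it is −3y − 2(1−y).
Setting these equal: 10y − 6 = −y − 2, so y = 4/11.

4/11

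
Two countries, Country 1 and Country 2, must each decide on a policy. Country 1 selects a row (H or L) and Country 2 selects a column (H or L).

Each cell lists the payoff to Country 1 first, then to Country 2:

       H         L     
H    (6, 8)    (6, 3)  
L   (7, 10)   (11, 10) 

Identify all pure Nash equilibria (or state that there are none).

(L, H) and (L, L)

(H, H): Country 1 prefers L (7 > 6) — not an equilibrium.
(H, L): Country 1 prefers L (11 > 6); Country 2 prefers H (8 > 3) — not an equilibrium.
(L, H): Country 1 gets 7 ≥ 6 from H, and Country 2 gets 10 ≥ 10 from L — Nash equilibrium.
(L, L): Country 1 gets 11 ≥ 6 from H, and Country 2 gets 10 ≥ 10 from H — Nash equilibrium.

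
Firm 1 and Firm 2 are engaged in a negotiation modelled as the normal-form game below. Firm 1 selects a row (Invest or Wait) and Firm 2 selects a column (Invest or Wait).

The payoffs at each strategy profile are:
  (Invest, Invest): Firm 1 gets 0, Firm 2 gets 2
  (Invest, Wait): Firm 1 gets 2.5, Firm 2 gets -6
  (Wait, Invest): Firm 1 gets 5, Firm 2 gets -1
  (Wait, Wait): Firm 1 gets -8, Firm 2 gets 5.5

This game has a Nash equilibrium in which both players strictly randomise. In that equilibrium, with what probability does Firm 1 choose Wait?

16/29

Let r be the probability that Firm 1 plays Invest. In a completely mixed equilibrium, Firm 2 must be indifferent between Invest and Wait.
Firm 2's expected payoff from Invest is 2r − (1−r); from Wait it is −6r + 5.5(1−r).
Setting these equal: 3r − 1 = −11.5r + 5.5, so r = 13/29.
Therefore Firm 1 plays Wait with probability 1 − 13/29 = 16/29.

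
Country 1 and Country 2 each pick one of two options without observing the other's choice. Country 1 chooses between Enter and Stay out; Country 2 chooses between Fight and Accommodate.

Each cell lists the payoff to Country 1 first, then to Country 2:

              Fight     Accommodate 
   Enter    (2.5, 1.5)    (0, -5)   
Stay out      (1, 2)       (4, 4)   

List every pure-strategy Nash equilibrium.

(Enter, Fight): Country 1 gets 2.5 ≥ 1 from Stay out, and Country 2 gets 1.5 ≥ -5 from Accommodate — Nash equilibrium.
(Enter, Accommodate): Country 1 prefers Stay out (4 > 0); Country 2 prefers Fight (1.5 > -5) — not an equilibrium.
(Stay out, Fight): Country 1 prefers Enter (2.5 > 1); Country 2 prefers Accommodate (4 > 2) — not an equilibrium.
(Stay out, Accommodate): Country 1 gets 4 ≥ 0 from Enter, and Country 2 gets 4 ≥ 2 from Fight — Nash equilibrium.

(Enter, Fight) and (Stay out, Accommodate)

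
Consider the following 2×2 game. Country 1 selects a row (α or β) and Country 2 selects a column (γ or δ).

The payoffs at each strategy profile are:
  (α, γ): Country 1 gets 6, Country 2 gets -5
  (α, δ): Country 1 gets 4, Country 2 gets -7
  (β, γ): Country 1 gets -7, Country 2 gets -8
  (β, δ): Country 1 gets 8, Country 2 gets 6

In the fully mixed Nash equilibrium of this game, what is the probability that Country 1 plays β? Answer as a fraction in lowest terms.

Let r be the probability that Country 1 plays α. In a completely mixed equilibrium, Country 2 must be indifferent between γ and δ.
Country 2's expected payoff from γ is −5r − 8(1−r); from δ it is −7r + 6(1−r).
Setting these equal: 3r − 8 = −13r + 6, so r = 7/8.
Therefore Country 1 plays β with probability 1 − 7/8 = 1/8.

1/8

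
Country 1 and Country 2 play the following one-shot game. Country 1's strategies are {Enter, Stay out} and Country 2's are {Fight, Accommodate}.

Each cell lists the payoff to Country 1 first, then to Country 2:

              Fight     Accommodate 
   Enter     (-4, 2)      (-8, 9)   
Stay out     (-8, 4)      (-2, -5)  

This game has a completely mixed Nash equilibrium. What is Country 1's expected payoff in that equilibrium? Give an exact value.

First find y, the probability Country 2 plays Fight, from Country 1's indifference between Enter and Stay out: −4y − 8(1−y) = −8y − 2(1−y), giving y = 3/5.
Since Country 1 is indifferent in equilibrium, Country 1's expected payoff equals the payoff from either row against (3/5, 2/5). Using Enter: −4(3/5) − 8(2/5) = -28/5.

-28/5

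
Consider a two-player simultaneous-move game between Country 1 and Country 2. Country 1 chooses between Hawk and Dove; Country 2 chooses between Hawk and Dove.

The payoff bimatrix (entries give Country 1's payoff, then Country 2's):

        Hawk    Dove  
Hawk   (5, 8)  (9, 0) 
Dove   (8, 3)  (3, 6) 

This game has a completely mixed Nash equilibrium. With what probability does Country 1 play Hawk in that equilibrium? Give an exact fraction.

Let x be the probability that Country 1 plays Hawk. In a completely mixed equilibrium, Country 2 must be indifferent between Hawk and Dove.
Country 2's expected payoff from Hawk is 8x + 3(1−x); from Dove it is 6(1−x).
Setting these equal: 5x + 3 = −6x + 6, so x = 3/11.

3/11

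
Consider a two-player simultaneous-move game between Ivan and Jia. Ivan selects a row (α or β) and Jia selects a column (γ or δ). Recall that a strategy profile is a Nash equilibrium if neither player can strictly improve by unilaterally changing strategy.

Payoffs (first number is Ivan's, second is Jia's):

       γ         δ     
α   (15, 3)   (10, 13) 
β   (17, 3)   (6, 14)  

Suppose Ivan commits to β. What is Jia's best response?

Against β, Jia earns 3 from γ and 14 from δ.
So δ is the best response.

δ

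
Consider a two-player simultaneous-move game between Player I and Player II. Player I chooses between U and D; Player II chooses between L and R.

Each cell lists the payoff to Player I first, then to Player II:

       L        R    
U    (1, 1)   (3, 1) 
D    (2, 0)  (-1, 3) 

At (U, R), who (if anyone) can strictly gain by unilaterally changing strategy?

Neither

Player I at (U, R) earns 3; deviating to D yields -1 — not better.
Player II earns 1; deviating to L yields 1 — not better.
Neither player can strictly improve; the profile is a Nash equilibrium.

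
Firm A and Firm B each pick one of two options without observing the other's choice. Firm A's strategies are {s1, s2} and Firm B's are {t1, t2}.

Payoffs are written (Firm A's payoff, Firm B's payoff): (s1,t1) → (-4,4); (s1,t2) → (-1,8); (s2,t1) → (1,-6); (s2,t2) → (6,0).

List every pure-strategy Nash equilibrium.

(s2, t2)

(s1, t1): Firm A prefers s2 (1 > -4); Firm B prefers t2 (8 > 4) — not an equilibrium.
(s1, t2): Firm A prefers s2 (6 > -1) — not an equilibrium.
(s2, t1): Firm B prefers t2 (0 > -6) — not an equilibrium.
(s2, t2): Firm A gets 6 ≥ -1 from s1, and Firm B gets 0 ≥ -6 from t1 — Nash equilibrium.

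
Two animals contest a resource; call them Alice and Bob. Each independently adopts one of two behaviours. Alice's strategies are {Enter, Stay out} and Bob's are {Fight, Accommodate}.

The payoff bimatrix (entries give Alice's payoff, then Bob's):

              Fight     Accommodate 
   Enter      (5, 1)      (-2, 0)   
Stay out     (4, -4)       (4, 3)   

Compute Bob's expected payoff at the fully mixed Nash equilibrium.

3/8

First find p, the probability Alice plays Enter, from Bob's indifference between Fight and Accommodate: p − 4(1−p) = 3(1−p), giving p = 7/8.
Since Bob is indifferent in equilibrium, Bob's expected payoff equals the payoff from either column against (7/8, 1/8). Using Fight: (7/8) − 4(1/8) = 3/8.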